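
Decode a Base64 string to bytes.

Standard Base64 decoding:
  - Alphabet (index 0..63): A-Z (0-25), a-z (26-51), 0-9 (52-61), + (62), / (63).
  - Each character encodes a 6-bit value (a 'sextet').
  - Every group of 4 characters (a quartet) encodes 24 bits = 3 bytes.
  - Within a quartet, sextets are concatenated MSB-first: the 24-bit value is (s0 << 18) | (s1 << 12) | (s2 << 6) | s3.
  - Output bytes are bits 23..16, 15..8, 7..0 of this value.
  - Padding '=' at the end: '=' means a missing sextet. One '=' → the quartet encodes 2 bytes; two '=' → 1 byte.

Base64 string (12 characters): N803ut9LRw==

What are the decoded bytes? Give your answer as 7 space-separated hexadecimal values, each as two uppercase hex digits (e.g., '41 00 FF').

Answer: 37 CD 37 BA DF 4B 47

Derivation:
After char 0 ('N'=13): chars_in_quartet=1 acc=0xD bytes_emitted=0
After char 1 ('8'=60): chars_in_quartet=2 acc=0x37C bytes_emitted=0
After char 2 ('0'=52): chars_in_quartet=3 acc=0xDF34 bytes_emitted=0
After char 3 ('3'=55): chars_in_quartet=4 acc=0x37CD37 -> emit 37 CD 37, reset; bytes_emitted=3
After char 4 ('u'=46): chars_in_quartet=1 acc=0x2E bytes_emitted=3
After char 5 ('t'=45): chars_in_quartet=2 acc=0xBAD bytes_emitted=3
After char 6 ('9'=61): chars_in_quartet=3 acc=0x2EB7D bytes_emitted=3
After char 7 ('L'=11): chars_in_quartet=4 acc=0xBADF4B -> emit BA DF 4B, reset; bytes_emitted=6
After char 8 ('R'=17): chars_in_quartet=1 acc=0x11 bytes_emitted=6
After char 9 ('w'=48): chars_in_quartet=2 acc=0x470 bytes_emitted=6
Padding '==': partial quartet acc=0x470 -> emit 47; bytes_emitted=7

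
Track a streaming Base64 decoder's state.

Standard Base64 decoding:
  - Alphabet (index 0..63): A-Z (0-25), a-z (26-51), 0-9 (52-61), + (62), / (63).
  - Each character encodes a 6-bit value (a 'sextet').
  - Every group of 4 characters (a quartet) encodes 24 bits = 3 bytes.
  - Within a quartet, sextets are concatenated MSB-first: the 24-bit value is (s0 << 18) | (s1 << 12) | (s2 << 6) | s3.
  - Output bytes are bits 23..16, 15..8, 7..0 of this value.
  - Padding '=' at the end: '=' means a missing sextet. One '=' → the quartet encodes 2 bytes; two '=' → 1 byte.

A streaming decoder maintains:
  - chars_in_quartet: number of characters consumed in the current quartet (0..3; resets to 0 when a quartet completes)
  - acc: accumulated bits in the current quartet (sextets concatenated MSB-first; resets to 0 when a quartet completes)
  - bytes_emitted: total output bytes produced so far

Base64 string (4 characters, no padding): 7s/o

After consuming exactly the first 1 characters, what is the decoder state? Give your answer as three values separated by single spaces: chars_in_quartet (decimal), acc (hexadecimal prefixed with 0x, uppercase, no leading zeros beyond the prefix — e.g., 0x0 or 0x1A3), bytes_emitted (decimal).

After char 0 ('7'=59): chars_in_quartet=1 acc=0x3B bytes_emitted=0

Answer: 1 0x3B 0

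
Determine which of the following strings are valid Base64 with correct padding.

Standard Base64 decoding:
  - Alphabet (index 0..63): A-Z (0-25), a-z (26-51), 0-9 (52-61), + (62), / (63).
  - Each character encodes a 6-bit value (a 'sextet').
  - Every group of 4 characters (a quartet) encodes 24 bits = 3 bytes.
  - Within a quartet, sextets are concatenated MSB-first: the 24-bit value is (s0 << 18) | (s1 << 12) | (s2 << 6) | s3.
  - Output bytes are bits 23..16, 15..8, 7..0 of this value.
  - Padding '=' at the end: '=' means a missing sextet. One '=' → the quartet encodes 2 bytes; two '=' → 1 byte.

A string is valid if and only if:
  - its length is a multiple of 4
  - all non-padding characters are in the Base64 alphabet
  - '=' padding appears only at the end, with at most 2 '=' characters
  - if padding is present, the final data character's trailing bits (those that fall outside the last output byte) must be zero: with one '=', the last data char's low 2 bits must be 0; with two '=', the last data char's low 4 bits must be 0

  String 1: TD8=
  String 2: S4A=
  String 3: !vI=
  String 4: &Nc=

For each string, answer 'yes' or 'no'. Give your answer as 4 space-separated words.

Answer: yes yes no no

Derivation:
String 1: 'TD8=' → valid
String 2: 'S4A=' → valid
String 3: '!vI=' → invalid (bad char(s): ['!'])
String 4: '&Nc=' → invalid (bad char(s): ['&'])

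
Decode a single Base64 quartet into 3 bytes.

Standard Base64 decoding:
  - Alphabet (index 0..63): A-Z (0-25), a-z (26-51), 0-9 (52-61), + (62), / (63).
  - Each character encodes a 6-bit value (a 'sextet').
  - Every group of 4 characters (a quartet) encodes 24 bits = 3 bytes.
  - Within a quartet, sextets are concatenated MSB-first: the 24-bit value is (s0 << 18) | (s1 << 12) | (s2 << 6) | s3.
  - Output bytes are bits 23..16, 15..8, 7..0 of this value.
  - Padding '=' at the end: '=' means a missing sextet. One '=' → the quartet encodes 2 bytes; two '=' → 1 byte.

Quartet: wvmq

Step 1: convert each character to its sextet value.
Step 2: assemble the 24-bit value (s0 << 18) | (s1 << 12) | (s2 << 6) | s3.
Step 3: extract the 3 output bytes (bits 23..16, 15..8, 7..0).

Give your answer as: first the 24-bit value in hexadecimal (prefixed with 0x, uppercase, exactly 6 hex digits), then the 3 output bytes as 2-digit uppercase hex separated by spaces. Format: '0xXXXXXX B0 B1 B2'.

Sextets: w=48, v=47, m=38, q=42
24-bit: (48<<18) | (47<<12) | (38<<6) | 42
      = 0xC00000 | 0x02F000 | 0x000980 | 0x00002A
      = 0xC2F9AA
Bytes: (v>>16)&0xFF=C2, (v>>8)&0xFF=F9, v&0xFF=AA

Answer: 0xC2F9AA C2 F9 AA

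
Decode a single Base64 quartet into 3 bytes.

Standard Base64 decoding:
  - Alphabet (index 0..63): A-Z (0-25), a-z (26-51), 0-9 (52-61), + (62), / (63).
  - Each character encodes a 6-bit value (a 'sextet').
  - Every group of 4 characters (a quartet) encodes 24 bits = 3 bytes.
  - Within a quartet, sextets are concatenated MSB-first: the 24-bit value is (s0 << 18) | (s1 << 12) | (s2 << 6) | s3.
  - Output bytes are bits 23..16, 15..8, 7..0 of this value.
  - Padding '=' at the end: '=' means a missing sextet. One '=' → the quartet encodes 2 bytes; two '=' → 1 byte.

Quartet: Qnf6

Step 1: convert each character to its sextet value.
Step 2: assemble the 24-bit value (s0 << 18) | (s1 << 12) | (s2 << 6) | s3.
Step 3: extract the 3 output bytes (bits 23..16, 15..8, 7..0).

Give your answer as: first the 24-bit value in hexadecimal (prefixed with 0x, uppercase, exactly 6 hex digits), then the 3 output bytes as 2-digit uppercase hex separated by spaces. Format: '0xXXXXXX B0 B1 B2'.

Sextets: Q=16, n=39, f=31, 6=58
24-bit: (16<<18) | (39<<12) | (31<<6) | 58
      = 0x400000 | 0x027000 | 0x0007C0 | 0x00003A
      = 0x4277FA
Bytes: (v>>16)&0xFF=42, (v>>8)&0xFF=77, v&0xFF=FA

Answer: 0x4277FA 42 77 FA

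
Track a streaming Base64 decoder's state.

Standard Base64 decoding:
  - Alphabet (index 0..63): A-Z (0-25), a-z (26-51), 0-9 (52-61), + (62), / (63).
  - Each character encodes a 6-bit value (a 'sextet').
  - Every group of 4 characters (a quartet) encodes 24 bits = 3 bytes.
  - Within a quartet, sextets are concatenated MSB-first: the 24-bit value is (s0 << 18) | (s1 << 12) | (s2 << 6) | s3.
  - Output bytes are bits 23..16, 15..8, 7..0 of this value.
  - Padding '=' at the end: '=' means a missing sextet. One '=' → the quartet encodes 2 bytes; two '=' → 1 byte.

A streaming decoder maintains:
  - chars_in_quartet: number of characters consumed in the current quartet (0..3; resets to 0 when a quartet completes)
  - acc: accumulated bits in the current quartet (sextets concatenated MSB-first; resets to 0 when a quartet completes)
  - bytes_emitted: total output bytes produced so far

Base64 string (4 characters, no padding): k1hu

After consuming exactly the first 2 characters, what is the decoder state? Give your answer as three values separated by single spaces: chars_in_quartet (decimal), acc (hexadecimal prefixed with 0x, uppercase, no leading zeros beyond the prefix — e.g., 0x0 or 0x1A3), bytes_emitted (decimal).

After char 0 ('k'=36): chars_in_quartet=1 acc=0x24 bytes_emitted=0
After char 1 ('1'=53): chars_in_quartet=2 acc=0x935 bytes_emitted=0

Answer: 2 0x935 0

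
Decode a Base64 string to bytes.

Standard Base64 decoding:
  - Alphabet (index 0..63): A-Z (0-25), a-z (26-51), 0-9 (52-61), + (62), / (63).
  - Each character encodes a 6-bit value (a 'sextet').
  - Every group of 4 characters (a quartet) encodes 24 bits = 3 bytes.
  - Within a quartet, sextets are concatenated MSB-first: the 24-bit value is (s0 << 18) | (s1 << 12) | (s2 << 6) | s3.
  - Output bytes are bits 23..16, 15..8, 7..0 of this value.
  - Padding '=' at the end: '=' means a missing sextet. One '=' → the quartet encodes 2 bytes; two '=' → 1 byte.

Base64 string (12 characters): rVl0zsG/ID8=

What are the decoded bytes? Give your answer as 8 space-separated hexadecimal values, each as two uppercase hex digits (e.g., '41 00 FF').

Answer: AD 59 74 CE C1 BF 20 3F

Derivation:
After char 0 ('r'=43): chars_in_quartet=1 acc=0x2B bytes_emitted=0
After char 1 ('V'=21): chars_in_quartet=2 acc=0xAD5 bytes_emitted=0
After char 2 ('l'=37): chars_in_quartet=3 acc=0x2B565 bytes_emitted=0
After char 3 ('0'=52): chars_in_quartet=4 acc=0xAD5974 -> emit AD 59 74, reset; bytes_emitted=3
After char 4 ('z'=51): chars_in_quartet=1 acc=0x33 bytes_emitted=3
After char 5 ('s'=44): chars_in_quartet=2 acc=0xCEC bytes_emitted=3
After char 6 ('G'=6): chars_in_quartet=3 acc=0x33B06 bytes_emitted=3
After char 7 ('/'=63): chars_in_quartet=4 acc=0xCEC1BF -> emit CE C1 BF, reset; bytes_emitted=6
After char 8 ('I'=8): chars_in_quartet=1 acc=0x8 bytes_emitted=6
After char 9 ('D'=3): chars_in_quartet=2 acc=0x203 bytes_emitted=6
After char 10 ('8'=60): chars_in_quartet=3 acc=0x80FC bytes_emitted=6
Padding '=': partial quartet acc=0x80FC -> emit 20 3F; bytes_emitted=8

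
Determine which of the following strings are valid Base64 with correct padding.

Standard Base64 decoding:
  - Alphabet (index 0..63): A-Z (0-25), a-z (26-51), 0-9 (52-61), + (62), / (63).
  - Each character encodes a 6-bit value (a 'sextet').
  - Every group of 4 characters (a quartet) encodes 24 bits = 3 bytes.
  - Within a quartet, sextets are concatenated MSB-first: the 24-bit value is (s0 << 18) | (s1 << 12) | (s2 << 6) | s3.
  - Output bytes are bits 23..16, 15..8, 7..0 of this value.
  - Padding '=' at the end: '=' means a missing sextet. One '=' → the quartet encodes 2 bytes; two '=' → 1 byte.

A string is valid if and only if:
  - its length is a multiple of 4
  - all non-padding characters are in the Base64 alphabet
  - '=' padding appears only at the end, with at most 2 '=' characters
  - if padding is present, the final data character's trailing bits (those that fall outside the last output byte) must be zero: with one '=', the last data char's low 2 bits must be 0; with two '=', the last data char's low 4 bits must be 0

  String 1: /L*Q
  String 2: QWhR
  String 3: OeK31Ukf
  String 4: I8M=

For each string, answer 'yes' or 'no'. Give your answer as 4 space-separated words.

String 1: '/L*Q' → invalid (bad char(s): ['*'])
String 2: 'QWhR' → valid
String 3: 'OeK31Ukf' → valid
String 4: 'I8M=' → valid

Answer: no yes yes yes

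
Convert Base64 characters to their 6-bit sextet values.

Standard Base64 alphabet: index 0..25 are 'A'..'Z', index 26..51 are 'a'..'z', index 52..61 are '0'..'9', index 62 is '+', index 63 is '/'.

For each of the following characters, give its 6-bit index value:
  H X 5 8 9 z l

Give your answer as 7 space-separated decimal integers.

Answer: 7 23 57 60 61 51 37

Derivation:
'H': A..Z range, ord('H') − ord('A') = 7
'X': A..Z range, ord('X') − ord('A') = 23
'5': 0..9 range, 52 + ord('5') − ord('0') = 57
'8': 0..9 range, 52 + ord('8') − ord('0') = 60
'9': 0..9 range, 52 + ord('9') − ord('0') = 61
'z': a..z range, 26 + ord('z') − ord('a') = 51
'l': a..z range, 26 + ord('l') − ord('a') = 37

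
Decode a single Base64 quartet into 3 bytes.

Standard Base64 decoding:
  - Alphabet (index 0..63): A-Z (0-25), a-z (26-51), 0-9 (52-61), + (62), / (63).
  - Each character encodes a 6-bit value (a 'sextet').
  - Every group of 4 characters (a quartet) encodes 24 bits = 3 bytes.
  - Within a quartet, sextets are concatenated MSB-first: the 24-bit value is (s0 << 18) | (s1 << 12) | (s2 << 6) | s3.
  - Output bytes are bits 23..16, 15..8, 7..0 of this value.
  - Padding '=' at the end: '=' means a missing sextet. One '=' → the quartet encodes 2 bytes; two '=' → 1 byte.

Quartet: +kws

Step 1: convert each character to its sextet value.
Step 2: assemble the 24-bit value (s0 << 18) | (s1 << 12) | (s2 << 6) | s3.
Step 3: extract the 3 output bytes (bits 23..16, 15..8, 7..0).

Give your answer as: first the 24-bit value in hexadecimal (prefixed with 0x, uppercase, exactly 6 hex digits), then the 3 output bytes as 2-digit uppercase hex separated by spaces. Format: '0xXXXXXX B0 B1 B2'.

Answer: 0xFA4C2C FA 4C 2C

Derivation:
Sextets: +=62, k=36, w=48, s=44
24-bit: (62<<18) | (36<<12) | (48<<6) | 44
      = 0xF80000 | 0x024000 | 0x000C00 | 0x00002C
      = 0xFA4C2C
Bytes: (v>>16)&0xFF=FA, (v>>8)&0xFF=4C, v&0xFF=2C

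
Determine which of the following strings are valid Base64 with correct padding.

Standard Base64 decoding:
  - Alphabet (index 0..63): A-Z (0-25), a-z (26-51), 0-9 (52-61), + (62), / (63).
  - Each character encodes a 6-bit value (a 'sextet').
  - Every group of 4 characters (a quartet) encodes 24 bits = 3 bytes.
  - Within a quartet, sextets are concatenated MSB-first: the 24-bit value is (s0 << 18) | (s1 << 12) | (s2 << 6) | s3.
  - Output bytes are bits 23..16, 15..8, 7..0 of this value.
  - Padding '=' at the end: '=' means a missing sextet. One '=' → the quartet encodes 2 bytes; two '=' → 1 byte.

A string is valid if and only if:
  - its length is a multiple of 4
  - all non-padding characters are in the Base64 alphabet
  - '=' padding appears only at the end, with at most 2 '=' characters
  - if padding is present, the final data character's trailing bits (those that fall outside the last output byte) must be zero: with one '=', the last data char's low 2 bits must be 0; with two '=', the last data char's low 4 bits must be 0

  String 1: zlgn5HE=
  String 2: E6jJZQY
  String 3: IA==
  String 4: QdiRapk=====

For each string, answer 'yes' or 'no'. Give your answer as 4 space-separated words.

String 1: 'zlgn5HE=' → valid
String 2: 'E6jJZQY' → invalid (len=7 not mult of 4)
String 3: 'IA==' → valid
String 4: 'QdiRapk=====' → invalid (5 pad chars (max 2))

Answer: yes no yes no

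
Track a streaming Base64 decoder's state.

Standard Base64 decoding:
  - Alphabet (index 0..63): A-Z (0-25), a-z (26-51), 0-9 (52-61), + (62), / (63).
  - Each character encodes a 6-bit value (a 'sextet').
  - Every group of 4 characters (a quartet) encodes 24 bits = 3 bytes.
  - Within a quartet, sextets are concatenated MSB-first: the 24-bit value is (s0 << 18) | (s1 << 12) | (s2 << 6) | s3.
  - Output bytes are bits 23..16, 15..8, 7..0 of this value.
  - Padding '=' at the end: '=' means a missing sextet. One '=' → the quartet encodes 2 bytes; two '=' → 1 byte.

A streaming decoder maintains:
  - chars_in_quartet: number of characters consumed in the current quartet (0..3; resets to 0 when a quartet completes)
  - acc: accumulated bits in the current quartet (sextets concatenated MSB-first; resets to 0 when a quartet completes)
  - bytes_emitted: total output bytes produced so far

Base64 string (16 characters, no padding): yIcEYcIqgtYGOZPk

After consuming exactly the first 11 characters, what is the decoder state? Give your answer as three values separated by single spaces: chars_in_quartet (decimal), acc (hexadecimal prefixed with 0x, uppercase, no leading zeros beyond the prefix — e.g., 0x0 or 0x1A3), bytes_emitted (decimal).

After char 0 ('y'=50): chars_in_quartet=1 acc=0x32 bytes_emitted=0
After char 1 ('I'=8): chars_in_quartet=2 acc=0xC88 bytes_emitted=0
After char 2 ('c'=28): chars_in_quartet=3 acc=0x3221C bytes_emitted=0
After char 3 ('E'=4): chars_in_quartet=4 acc=0xC88704 -> emit C8 87 04, reset; bytes_emitted=3
After char 4 ('Y'=24): chars_in_quartet=1 acc=0x18 bytes_emitted=3
After char 5 ('c'=28): chars_in_quartet=2 acc=0x61C bytes_emitted=3
After char 6 ('I'=8): chars_in_quartet=3 acc=0x18708 bytes_emitted=3
After char 7 ('q'=42): chars_in_quartet=4 acc=0x61C22A -> emit 61 C2 2A, reset; bytes_emitted=6
After char 8 ('g'=32): chars_in_quartet=1 acc=0x20 bytes_emitted=6
After char 9 ('t'=45): chars_in_quartet=2 acc=0x82D bytes_emitted=6
After char 10 ('Y'=24): chars_in_quartet=3 acc=0x20B58 bytes_emitted=6

Answer: 3 0x20B58 6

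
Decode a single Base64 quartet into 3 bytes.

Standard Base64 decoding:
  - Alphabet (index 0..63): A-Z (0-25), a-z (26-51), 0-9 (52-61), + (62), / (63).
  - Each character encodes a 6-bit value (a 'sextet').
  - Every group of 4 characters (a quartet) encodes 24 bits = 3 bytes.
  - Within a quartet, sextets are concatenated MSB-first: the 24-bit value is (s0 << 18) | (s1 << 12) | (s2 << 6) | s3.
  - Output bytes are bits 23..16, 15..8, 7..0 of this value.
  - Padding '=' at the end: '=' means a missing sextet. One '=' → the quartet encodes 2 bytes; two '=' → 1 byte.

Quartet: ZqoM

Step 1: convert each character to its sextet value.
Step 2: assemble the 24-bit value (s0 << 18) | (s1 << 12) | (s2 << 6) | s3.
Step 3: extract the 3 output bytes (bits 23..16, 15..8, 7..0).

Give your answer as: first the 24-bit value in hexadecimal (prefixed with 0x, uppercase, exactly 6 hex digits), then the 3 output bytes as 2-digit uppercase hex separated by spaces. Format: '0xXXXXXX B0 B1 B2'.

Answer: 0x66AA0C 66 AA 0C

Derivation:
Sextets: Z=25, q=42, o=40, M=12
24-bit: (25<<18) | (42<<12) | (40<<6) | 12
      = 0x640000 | 0x02A000 | 0x000A00 | 0x00000C
      = 0x66AA0C
Bytes: (v>>16)&0xFF=66, (v>>8)&0xFF=AA, v&0xFF=0C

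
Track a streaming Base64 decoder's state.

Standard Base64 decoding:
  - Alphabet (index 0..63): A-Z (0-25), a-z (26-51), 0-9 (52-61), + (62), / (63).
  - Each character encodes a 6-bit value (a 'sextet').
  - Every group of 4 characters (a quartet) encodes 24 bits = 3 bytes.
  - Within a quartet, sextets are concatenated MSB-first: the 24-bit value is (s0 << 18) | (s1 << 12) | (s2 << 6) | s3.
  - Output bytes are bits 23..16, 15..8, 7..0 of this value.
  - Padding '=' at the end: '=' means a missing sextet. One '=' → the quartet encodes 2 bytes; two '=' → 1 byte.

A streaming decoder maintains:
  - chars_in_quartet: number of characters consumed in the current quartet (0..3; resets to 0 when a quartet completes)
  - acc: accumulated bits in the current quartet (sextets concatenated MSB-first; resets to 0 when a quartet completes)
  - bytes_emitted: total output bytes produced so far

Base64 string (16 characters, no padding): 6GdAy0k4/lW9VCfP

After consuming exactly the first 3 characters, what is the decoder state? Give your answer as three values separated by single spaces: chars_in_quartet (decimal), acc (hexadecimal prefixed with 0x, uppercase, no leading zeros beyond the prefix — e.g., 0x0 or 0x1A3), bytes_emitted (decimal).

Answer: 3 0x3A19D 0

Derivation:
After char 0 ('6'=58): chars_in_quartet=1 acc=0x3A bytes_emitted=0
After char 1 ('G'=6): chars_in_quartet=2 acc=0xE86 bytes_emitted=0
After char 2 ('d'=29): chars_in_quartet=3 acc=0x3A19D bytes_emitted=0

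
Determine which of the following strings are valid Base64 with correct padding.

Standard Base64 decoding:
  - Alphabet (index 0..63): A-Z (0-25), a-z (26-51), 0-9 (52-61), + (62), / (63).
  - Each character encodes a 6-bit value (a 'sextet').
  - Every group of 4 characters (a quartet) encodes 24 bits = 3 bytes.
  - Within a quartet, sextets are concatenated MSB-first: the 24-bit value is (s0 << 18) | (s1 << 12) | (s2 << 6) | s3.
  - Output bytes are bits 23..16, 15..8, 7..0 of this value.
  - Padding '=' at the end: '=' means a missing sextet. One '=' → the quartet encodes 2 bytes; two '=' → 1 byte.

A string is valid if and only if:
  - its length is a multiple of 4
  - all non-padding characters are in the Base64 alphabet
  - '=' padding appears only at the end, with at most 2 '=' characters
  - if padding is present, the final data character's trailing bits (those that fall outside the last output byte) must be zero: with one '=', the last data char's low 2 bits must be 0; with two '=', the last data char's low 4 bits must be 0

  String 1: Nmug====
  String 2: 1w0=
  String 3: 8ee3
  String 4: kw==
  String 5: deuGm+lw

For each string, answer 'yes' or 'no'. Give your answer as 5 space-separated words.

Answer: no yes yes yes yes

Derivation:
String 1: 'Nmug====' → invalid (4 pad chars (max 2))
String 2: '1w0=' → valid
String 3: '8ee3' → valid
String 4: 'kw==' → valid
String 5: 'deuGm+lw' → valid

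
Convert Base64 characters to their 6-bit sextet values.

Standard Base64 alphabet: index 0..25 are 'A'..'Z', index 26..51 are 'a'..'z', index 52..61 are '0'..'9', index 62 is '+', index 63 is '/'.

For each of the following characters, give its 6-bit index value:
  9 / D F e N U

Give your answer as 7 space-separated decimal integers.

'9': 0..9 range, 52 + ord('9') − ord('0') = 61
'/': index 63
'D': A..Z range, ord('D') − ord('A') = 3
'F': A..Z range, ord('F') − ord('A') = 5
'e': a..z range, 26 + ord('e') − ord('a') = 30
'N': A..Z range, ord('N') − ord('A') = 13
'U': A..Z range, ord('U') − ord('A') = 20

Answer: 61 63 3 5 30 13 20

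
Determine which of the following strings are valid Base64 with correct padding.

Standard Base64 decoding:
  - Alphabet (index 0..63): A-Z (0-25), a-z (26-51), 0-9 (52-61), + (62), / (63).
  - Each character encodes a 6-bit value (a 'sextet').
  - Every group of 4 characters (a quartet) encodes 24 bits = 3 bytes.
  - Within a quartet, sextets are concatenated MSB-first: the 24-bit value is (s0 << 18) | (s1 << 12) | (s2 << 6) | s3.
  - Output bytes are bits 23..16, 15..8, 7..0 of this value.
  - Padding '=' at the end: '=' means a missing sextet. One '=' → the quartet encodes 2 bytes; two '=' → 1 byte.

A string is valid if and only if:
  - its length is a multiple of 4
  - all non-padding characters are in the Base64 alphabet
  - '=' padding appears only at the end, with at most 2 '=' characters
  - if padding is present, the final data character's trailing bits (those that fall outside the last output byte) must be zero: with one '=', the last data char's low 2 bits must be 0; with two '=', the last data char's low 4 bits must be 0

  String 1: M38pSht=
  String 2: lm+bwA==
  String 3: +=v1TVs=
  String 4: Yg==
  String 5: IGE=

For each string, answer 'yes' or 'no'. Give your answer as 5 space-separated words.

Answer: no yes no yes yes

Derivation:
String 1: 'M38pSht=' → invalid (bad trailing bits)
String 2: 'lm+bwA==' → valid
String 3: '+=v1TVs=' → invalid (bad char(s): ['=']; '=' in middle)
String 4: 'Yg==' → valid
String 5: 'IGE=' → valid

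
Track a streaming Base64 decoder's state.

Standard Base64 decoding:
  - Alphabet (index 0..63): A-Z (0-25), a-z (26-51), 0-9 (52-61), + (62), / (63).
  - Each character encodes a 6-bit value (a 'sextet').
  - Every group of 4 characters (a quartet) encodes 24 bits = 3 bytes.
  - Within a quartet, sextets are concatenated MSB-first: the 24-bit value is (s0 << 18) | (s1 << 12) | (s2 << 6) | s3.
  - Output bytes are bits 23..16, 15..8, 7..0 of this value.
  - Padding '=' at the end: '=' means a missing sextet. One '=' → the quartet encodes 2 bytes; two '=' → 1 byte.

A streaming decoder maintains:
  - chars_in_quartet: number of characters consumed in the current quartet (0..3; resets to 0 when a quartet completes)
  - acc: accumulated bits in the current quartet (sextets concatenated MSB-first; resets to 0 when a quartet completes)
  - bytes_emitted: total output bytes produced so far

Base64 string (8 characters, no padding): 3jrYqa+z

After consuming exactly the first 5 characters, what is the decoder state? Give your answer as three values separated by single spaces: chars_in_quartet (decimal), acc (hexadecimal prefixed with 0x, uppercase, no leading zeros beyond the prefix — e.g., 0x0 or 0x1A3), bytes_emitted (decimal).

Answer: 1 0x2A 3

Derivation:
After char 0 ('3'=55): chars_in_quartet=1 acc=0x37 bytes_emitted=0
After char 1 ('j'=35): chars_in_quartet=2 acc=0xDE3 bytes_emitted=0
After char 2 ('r'=43): chars_in_quartet=3 acc=0x378EB bytes_emitted=0
After char 3 ('Y'=24): chars_in_quartet=4 acc=0xDE3AD8 -> emit DE 3A D8, reset; bytes_emitted=3
After char 4 ('q'=42): chars_in_quartet=1 acc=0x2A bytes_emitted=3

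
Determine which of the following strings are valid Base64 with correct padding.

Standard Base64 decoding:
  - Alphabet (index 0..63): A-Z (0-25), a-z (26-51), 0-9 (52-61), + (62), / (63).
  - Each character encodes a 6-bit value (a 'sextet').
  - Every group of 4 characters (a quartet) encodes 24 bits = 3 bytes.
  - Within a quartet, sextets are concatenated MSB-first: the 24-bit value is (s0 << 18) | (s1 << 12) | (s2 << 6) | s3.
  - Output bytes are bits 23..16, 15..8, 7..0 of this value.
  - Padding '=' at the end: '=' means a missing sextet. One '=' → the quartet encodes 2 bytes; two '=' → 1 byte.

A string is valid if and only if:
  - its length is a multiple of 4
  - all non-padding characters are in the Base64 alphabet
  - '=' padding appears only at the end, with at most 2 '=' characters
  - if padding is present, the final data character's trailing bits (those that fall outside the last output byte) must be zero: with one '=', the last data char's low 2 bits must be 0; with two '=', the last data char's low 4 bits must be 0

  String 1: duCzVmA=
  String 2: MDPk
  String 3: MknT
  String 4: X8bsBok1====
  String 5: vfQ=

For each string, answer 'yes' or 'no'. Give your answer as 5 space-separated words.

Answer: yes yes yes no yes

Derivation:
String 1: 'duCzVmA=' → valid
String 2: 'MDPk' → valid
String 3: 'MknT' → valid
String 4: 'X8bsBok1====' → invalid (4 pad chars (max 2))
String 5: 'vfQ=' → valid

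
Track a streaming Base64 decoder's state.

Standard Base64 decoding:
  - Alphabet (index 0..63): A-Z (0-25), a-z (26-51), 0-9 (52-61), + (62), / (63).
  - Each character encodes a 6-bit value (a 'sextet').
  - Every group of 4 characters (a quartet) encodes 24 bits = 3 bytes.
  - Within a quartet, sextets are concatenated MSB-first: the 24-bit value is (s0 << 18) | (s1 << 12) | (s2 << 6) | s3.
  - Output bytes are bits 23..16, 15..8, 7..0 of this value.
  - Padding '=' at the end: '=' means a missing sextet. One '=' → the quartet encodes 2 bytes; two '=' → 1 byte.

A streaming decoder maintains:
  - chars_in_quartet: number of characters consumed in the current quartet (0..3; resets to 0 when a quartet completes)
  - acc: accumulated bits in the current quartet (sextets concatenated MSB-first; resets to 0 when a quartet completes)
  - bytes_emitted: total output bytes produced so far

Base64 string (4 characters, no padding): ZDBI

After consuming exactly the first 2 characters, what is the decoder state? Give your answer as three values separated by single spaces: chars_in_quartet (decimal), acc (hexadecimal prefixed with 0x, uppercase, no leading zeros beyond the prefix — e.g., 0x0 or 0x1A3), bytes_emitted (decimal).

Answer: 2 0x643 0

Derivation:
After char 0 ('Z'=25): chars_in_quartet=1 acc=0x19 bytes_emitted=0
After char 1 ('D'=3): chars_in_quartet=2 acc=0x643 bytes_emitted=0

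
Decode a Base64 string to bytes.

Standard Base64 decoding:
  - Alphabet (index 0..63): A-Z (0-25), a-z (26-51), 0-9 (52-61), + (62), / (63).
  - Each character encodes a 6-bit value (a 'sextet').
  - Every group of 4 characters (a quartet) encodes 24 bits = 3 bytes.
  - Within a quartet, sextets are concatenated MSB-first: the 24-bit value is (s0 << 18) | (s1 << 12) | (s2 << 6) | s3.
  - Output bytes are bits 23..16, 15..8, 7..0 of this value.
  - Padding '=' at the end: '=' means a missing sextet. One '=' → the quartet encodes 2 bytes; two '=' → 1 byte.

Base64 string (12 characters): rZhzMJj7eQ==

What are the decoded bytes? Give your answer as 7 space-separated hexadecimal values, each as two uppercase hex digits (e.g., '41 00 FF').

Answer: AD 98 73 30 98 FB 79

Derivation:
After char 0 ('r'=43): chars_in_quartet=1 acc=0x2B bytes_emitted=0
After char 1 ('Z'=25): chars_in_quartet=2 acc=0xAD9 bytes_emitted=0
After char 2 ('h'=33): chars_in_quartet=3 acc=0x2B661 bytes_emitted=0
After char 3 ('z'=51): chars_in_quartet=4 acc=0xAD9873 -> emit AD 98 73, reset; bytes_emitted=3
After char 4 ('M'=12): chars_in_quartet=1 acc=0xC bytes_emitted=3
After char 5 ('J'=9): chars_in_quartet=2 acc=0x309 bytes_emitted=3
After char 6 ('j'=35): chars_in_quartet=3 acc=0xC263 bytes_emitted=3
After char 7 ('7'=59): chars_in_quartet=4 acc=0x3098FB -> emit 30 98 FB, reset; bytes_emitted=6
After char 8 ('e'=30): chars_in_quartet=1 acc=0x1E bytes_emitted=6
After char 9 ('Q'=16): chars_in_quartet=2 acc=0x790 bytes_emitted=6
Padding '==': partial quartet acc=0x790 -> emit 79; bytes_emitted=7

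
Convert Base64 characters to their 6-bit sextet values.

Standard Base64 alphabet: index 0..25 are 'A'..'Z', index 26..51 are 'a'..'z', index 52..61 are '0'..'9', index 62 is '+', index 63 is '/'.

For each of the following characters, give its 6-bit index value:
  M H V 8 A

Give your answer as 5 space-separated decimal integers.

Answer: 12 7 21 60 0

Derivation:
'M': A..Z range, ord('M') − ord('A') = 12
'H': A..Z range, ord('H') − ord('A') = 7
'V': A..Z range, ord('V') − ord('A') = 21
'8': 0..9 range, 52 + ord('8') − ord('0') = 60
'A': A..Z range, ord('A') − ord('A') = 0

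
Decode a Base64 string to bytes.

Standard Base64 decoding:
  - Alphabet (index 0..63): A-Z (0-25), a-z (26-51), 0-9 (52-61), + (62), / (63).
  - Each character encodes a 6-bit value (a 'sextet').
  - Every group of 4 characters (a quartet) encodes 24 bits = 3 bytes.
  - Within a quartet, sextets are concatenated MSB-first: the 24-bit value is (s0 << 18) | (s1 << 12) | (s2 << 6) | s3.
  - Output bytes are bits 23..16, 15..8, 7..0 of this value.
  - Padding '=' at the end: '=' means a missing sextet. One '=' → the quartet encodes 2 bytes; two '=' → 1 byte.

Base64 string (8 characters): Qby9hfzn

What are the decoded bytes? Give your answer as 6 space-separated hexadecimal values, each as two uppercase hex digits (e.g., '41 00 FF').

Answer: 41 BC BD 85 FC E7

Derivation:
After char 0 ('Q'=16): chars_in_quartet=1 acc=0x10 bytes_emitted=0
After char 1 ('b'=27): chars_in_quartet=2 acc=0x41B bytes_emitted=0
After char 2 ('y'=50): chars_in_quartet=3 acc=0x106F2 bytes_emitted=0
After char 3 ('9'=61): chars_in_quartet=4 acc=0x41BCBD -> emit 41 BC BD, reset; bytes_emitted=3
After char 4 ('h'=33): chars_in_quartet=1 acc=0x21 bytes_emitted=3
After char 5 ('f'=31): chars_in_quartet=2 acc=0x85F bytes_emitted=3
After char 6 ('z'=51): chars_in_quartet=3 acc=0x217F3 bytes_emitted=3
After char 7 ('n'=39): chars_in_quartet=4 acc=0x85FCE7 -> emit 85 FC E7, reset; bytes_emitted=6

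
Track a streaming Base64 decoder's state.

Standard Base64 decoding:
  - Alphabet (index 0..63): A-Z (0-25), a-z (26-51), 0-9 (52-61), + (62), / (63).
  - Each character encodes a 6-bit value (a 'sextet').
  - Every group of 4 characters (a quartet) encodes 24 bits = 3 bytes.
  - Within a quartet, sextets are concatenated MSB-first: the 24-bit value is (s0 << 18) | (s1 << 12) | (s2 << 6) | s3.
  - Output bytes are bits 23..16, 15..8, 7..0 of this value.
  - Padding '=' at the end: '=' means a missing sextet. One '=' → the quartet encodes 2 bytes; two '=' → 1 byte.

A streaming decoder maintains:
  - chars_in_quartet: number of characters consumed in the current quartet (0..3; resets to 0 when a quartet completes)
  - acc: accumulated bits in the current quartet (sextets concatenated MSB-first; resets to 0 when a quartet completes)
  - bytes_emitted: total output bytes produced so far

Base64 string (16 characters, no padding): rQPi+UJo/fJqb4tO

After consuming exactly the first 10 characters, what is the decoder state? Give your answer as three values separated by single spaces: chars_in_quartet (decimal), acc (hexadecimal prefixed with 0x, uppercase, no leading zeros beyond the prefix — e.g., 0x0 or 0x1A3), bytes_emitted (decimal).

After char 0 ('r'=43): chars_in_quartet=1 acc=0x2B bytes_emitted=0
After char 1 ('Q'=16): chars_in_quartet=2 acc=0xAD0 bytes_emitted=0
After char 2 ('P'=15): chars_in_quartet=3 acc=0x2B40F bytes_emitted=0
After char 3 ('i'=34): chars_in_quartet=4 acc=0xAD03E2 -> emit AD 03 E2, reset; bytes_emitted=3
After char 4 ('+'=62): chars_in_quartet=1 acc=0x3E bytes_emitted=3
After char 5 ('U'=20): chars_in_quartet=2 acc=0xF94 bytes_emitted=3
After char 6 ('J'=9): chars_in_quartet=3 acc=0x3E509 bytes_emitted=3
After char 7 ('o'=40): chars_in_quartet=4 acc=0xF94268 -> emit F9 42 68, reset; bytes_emitted=6
After char 8 ('/'=63): chars_in_quartet=1 acc=0x3F bytes_emitted=6
After char 9 ('f'=31): chars_in_quartet=2 acc=0xFDF bytes_emitted=6

Answer: 2 0xFDF 6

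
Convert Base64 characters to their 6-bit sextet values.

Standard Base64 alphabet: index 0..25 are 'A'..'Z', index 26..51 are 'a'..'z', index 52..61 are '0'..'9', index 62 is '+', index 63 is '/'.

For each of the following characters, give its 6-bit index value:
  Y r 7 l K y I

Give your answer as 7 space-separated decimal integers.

'Y': A..Z range, ord('Y') − ord('A') = 24
'r': a..z range, 26 + ord('r') − ord('a') = 43
'7': 0..9 range, 52 + ord('7') − ord('0') = 59
'l': a..z range, 26 + ord('l') − ord('a') = 37
'K': A..Z range, ord('K') − ord('A') = 10
'y': a..z range, 26 + ord('y') − ord('a') = 50
'I': A..Z range, ord('I') − ord('A') = 8

Answer: 24 43 59 37 10 50 8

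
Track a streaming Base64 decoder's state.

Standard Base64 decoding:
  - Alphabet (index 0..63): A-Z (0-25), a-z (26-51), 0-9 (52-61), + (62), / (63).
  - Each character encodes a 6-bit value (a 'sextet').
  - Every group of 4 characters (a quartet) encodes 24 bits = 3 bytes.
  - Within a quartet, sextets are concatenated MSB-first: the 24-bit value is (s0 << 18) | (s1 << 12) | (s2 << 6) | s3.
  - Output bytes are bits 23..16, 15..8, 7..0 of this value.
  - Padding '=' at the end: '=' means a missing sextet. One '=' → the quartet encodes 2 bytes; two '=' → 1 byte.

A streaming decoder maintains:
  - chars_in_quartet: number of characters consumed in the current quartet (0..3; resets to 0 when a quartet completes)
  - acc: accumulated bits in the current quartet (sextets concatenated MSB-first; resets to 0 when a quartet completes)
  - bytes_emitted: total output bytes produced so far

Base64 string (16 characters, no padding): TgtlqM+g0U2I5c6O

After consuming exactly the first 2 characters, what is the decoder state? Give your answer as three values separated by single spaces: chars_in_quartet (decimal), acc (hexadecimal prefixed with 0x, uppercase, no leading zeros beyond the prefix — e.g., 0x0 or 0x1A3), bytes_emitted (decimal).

After char 0 ('T'=19): chars_in_quartet=1 acc=0x13 bytes_emitted=0
After char 1 ('g'=32): chars_in_quartet=2 acc=0x4E0 bytes_emitted=0

Answer: 2 0x4E0 0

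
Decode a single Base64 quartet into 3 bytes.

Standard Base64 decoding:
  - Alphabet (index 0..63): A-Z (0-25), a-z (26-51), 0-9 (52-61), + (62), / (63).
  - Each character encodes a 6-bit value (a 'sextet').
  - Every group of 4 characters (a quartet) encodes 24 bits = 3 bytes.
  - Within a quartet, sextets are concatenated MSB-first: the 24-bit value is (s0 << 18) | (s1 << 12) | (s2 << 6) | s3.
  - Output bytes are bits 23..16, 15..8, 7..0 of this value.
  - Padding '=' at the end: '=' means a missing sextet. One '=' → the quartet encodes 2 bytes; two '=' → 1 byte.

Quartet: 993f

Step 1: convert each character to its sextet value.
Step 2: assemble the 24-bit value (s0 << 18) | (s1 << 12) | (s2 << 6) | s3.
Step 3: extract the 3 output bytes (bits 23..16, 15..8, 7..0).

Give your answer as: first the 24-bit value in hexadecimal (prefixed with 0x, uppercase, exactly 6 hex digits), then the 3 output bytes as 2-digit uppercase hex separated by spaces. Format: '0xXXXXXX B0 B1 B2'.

Sextets: 9=61, 9=61, 3=55, f=31
24-bit: (61<<18) | (61<<12) | (55<<6) | 31
      = 0xF40000 | 0x03D000 | 0x000DC0 | 0x00001F
      = 0xF7DDDF
Bytes: (v>>16)&0xFF=F7, (v>>8)&0xFF=DD, v&0xFF=DF

Answer: 0xF7DDDF F7 DD DF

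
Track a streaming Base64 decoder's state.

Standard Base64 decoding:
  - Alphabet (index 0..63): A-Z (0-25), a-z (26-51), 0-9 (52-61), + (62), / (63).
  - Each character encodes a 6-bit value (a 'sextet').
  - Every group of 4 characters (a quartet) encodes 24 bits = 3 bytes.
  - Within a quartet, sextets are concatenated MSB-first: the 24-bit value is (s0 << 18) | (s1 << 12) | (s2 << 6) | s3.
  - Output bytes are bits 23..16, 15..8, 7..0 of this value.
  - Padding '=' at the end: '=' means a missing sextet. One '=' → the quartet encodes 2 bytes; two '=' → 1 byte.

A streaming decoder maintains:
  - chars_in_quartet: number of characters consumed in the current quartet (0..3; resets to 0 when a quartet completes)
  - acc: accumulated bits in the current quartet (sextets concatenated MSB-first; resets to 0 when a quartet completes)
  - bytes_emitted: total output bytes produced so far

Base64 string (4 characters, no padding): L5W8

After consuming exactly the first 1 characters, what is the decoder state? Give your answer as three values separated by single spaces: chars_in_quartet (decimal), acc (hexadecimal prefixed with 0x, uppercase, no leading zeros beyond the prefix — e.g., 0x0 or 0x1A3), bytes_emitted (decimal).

Answer: 1 0xB 0

Derivation:
After char 0 ('L'=11): chars_in_quartet=1 acc=0xB bytes_emitted=0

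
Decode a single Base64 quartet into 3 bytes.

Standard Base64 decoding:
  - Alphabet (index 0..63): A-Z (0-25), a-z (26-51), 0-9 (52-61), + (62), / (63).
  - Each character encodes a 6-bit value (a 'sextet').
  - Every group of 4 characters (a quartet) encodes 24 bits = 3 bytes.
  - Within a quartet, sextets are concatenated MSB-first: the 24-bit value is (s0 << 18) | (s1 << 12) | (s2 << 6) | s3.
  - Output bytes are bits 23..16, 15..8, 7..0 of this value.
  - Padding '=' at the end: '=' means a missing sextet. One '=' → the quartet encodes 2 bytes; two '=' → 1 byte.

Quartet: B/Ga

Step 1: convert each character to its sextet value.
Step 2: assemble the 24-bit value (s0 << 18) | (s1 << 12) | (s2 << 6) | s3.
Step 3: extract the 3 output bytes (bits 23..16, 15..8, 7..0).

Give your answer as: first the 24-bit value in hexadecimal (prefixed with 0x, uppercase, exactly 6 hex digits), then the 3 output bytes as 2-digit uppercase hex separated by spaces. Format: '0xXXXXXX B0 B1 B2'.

Answer: 0x07F19A 07 F1 9A

Derivation:
Sextets: B=1, /=63, G=6, a=26
24-bit: (1<<18) | (63<<12) | (6<<6) | 26
      = 0x040000 | 0x03F000 | 0x000180 | 0x00001A
      = 0x07F19A
Bytes: (v>>16)&0xFF=07, (v>>8)&0xFF=F1, v&0xFF=9A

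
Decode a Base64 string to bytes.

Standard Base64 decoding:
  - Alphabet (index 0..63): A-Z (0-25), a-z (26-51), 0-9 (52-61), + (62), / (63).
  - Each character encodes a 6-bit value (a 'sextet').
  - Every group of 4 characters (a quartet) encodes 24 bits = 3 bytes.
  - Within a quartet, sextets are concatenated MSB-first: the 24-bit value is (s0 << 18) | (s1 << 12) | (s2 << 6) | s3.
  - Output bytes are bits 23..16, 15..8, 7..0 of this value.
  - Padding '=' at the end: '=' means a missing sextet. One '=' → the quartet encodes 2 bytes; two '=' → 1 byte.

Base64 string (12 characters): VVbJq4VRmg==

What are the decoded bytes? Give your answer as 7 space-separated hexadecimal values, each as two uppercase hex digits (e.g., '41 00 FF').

After char 0 ('V'=21): chars_in_quartet=1 acc=0x15 bytes_emitted=0
After char 1 ('V'=21): chars_in_quartet=2 acc=0x555 bytes_emitted=0
After char 2 ('b'=27): chars_in_quartet=3 acc=0x1555B bytes_emitted=0
After char 3 ('J'=9): chars_in_quartet=4 acc=0x5556C9 -> emit 55 56 C9, reset; bytes_emitted=3
After char 4 ('q'=42): chars_in_quartet=1 acc=0x2A bytes_emitted=3
After char 5 ('4'=56): chars_in_quartet=2 acc=0xAB8 bytes_emitted=3
After char 6 ('V'=21): chars_in_quartet=3 acc=0x2AE15 bytes_emitted=3
After char 7 ('R'=17): chars_in_quartet=4 acc=0xAB8551 -> emit AB 85 51, reset; bytes_emitted=6
After char 8 ('m'=38): chars_in_quartet=1 acc=0x26 bytes_emitted=6
After char 9 ('g'=32): chars_in_quartet=2 acc=0x9A0 bytes_emitted=6
Padding '==': partial quartet acc=0x9A0 -> emit 9A; bytes_emitted=7

Answer: 55 56 C9 AB 85 51 9A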